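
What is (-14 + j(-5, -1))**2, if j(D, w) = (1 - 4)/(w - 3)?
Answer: 2809/16 ≈ 175.56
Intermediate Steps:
j(D, w) = -3/(-3 + w)
(-14 + j(-5, -1))**2 = (-14 - 3/(-3 - 1))**2 = (-14 - 3/(-4))**2 = (-14 - 3*(-1/4))**2 = (-14 + 3/4)**2 = (-53/4)**2 = 2809/16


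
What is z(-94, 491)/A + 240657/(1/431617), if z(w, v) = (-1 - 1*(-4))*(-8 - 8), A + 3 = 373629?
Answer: 6468191664669991/62271 ≈ 1.0387e+11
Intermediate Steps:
A = 373626 (A = -3 + 373629 = 373626)
z(w, v) = -48 (z(w, v) = (-1 + 4)*(-16) = 3*(-16) = -48)
z(-94, 491)/A + 240657/(1/431617) = -48/373626 + 240657/(1/431617) = -48*1/373626 + 240657/(1/431617) = -8/62271 + 240657*431617 = -8/62271 + 103871652369 = 6468191664669991/62271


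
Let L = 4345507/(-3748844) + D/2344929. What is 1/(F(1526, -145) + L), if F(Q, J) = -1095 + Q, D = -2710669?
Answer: 8790773012076/3768471387604117 ≈ 0.0023327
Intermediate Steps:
L = -20351780600639/8790773012076 (L = 4345507/(-3748844) - 2710669/2344929 = 4345507*(-1/3748844) - 2710669*1/2344929 = -4345507/3748844 - 2710669/2344929 = -20351780600639/8790773012076 ≈ -2.3151)
1/(F(1526, -145) + L) = 1/((-1095 + 1526) - 20351780600639/8790773012076) = 1/(431 - 20351780600639/8790773012076) = 1/(3768471387604117/8790773012076) = 8790773012076/3768471387604117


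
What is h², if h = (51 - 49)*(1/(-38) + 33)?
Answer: 1570009/361 ≈ 4349.1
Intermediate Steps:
h = 1253/19 (h = 2*(-1/38 + 33) = 2*(1253/38) = 1253/19 ≈ 65.947)
h² = (1253/19)² = 1570009/361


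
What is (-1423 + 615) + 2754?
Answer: 1946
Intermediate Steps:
(-1423 + 615) + 2754 = -808 + 2754 = 1946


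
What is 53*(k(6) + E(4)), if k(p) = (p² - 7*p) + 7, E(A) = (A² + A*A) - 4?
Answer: 1537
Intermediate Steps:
E(A) = -4 + 2*A² (E(A) = (A² + A²) - 4 = 2*A² - 4 = -4 + 2*A²)
k(p) = 7 + p² - 7*p
53*(k(6) + E(4)) = 53*((7 + 6² - 7*6) + (-4 + 2*4²)) = 53*((7 + 36 - 42) + (-4 + 2*16)) = 53*(1 + (-4 + 32)) = 53*(1 + 28) = 53*29 = 1537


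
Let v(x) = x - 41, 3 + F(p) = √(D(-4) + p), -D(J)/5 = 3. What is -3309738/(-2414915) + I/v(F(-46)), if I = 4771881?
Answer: 3*(-3841180458881*I + 1103246*√61)/(2414915*(√61 + 44*I)) ≈ -1.0514e+5 - 18663.0*I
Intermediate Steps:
D(J) = -15 (D(J) = -5*3 = -15)
F(p) = -3 + √(-15 + p)
v(x) = -41 + x
-3309738/(-2414915) + I/v(F(-46)) = -3309738/(-2414915) + 4771881/(-41 + (-3 + √(-15 - 46))) = -3309738*(-1/2414915) + 4771881/(-41 + (-3 + √(-61))) = 3309738/2414915 + 4771881/(-41 + (-3 + I*√61)) = 3309738/2414915 + 4771881/(-44 + I*√61)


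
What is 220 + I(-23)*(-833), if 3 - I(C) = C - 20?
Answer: -38098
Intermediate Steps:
I(C) = 23 - C (I(C) = 3 - (C - 20) = 3 - (-20 + C) = 3 + (20 - C) = 23 - C)
220 + I(-23)*(-833) = 220 + (23 - 1*(-23))*(-833) = 220 + (23 + 23)*(-833) = 220 + 46*(-833) = 220 - 38318 = -38098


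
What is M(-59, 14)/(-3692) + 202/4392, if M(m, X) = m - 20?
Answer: 68297/1013454 ≈ 0.067390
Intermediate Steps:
M(m, X) = -20 + m
M(-59, 14)/(-3692) + 202/4392 = (-20 - 59)/(-3692) + 202/4392 = -79*(-1/3692) + 202*(1/4392) = 79/3692 + 101/2196 = 68297/1013454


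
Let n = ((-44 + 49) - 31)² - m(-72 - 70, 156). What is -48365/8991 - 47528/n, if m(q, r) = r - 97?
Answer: -457165453/5547447 ≈ -82.410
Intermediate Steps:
m(q, r) = -97 + r
n = 617 (n = ((-44 + 49) - 31)² - (-97 + 156) = (5 - 31)² - 1*59 = (-26)² - 59 = 676 - 59 = 617)
-48365/8991 - 47528/n = -48365/8991 - 47528/617 = -457165453/5547447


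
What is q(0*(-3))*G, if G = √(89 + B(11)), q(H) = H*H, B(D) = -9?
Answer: 0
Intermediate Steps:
q(H) = H²
G = 4*√5 (G = √(89 - 9) = √80 = 4*√5 ≈ 8.9443)
q(0*(-3))*G = (0*(-3))²*(4*√5) = 0²*(4*√5) = 0*(4*√5) = 0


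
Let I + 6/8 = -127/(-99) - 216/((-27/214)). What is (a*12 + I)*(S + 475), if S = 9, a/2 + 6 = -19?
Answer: 4846193/9 ≈ 5.3847e+5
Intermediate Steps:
a = -50 (a = -12 + 2*(-19) = -12 - 38 = -50)
I = 678163/396 (I = -¾ + (-127/(-99) - 216/((-27/214))) = -¾ + (-127*(-1/99) - 216/((-27*1/214))) = -¾ + (127/99 - 216/(-27/214)) = -¾ + (127/99 - 216*(-214/27)) = -¾ + (127/99 + 1712) = -¾ + 169615/99 = 678163/396 ≈ 1712.5)
(a*12 + I)*(S + 475) = (-50*12 + 678163/396)*(9 + 475) = (-600 + 678163/396)*484 = (440563/396)*484 = 4846193/9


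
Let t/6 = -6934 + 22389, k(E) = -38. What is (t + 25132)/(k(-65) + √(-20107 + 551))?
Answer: -1119689/5250 - 58931*I*√4889/5250 ≈ -213.27 - 784.86*I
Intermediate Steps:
t = 92730 (t = 6*(-6934 + 22389) = 6*15455 = 92730)
(t + 25132)/(k(-65) + √(-20107 + 551)) = (92730 + 25132)/(-38 + √(-20107 + 551)) = 117862/(-38 + √(-19556)) = 117862/(-38 + 2*I*√4889)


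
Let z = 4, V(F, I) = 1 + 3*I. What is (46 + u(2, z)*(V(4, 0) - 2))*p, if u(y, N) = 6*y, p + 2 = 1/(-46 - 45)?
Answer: -6222/91 ≈ -68.374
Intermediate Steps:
p = -183/91 (p = -2 + 1/(-46 - 45) = -2 + 1/(-91) = -2 - 1/91 = -183/91 ≈ -2.0110)
(46 + u(2, z)*(V(4, 0) - 2))*p = (46 + (6*2)*((1 + 3*0) - 2))*(-183/91) = (46 + 12*((1 + 0) - 2))*(-183/91) = (46 + 12*(1 - 2))*(-183/91) = (46 + 12*(-1))*(-183/91) = (46 - 12)*(-183/91) = 34*(-183/91) = -6222/91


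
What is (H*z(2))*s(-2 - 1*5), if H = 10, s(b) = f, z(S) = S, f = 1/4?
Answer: 5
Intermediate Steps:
f = 1/4 (f = 1*(1/4) = 1/4 ≈ 0.25000)
s(b) = 1/4
(H*z(2))*s(-2 - 1*5) = (10*2)*(1/4) = 20*(1/4) = 5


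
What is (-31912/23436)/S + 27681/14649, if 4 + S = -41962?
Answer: 1134381294406/600313075551 ≈ 1.8896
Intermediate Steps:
S = -41966 (S = -4 - 41962 = -41966)
(-31912/23436)/S + 27681/14649 = -31912/23436/(-41966) + 27681/14649 = -31912*1/23436*(-1/41966) + 27681*(1/14649) = -7978/5859*(-1/41966) + 9227/4883 = 3989/122939397 + 9227/4883 = 1134381294406/600313075551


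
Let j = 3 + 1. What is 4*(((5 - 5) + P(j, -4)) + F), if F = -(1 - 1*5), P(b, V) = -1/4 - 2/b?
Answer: 13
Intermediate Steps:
j = 4
P(b, V) = -1/4 - 2/b (P(b, V) = -1*1/4 - 2/b = -1/4 - 2/b)
F = 4 (F = -(1 - 5) = -1*(-4) = 4)
4*(((5 - 5) + P(j, -4)) + F) = 4*(((5 - 5) + (1/4)*(-8 - 1*4)/4) + 4) = 4*((0 + (1/4)*(1/4)*(-8 - 4)) + 4) = 4*((0 + (1/4)*(1/4)*(-12)) + 4) = 4*((0 - 3/4) + 4) = 4*(-3/4 + 4) = 4*(13/4) = 13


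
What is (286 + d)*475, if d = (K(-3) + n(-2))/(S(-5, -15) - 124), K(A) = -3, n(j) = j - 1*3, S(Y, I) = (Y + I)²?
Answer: 9372700/69 ≈ 1.3584e+5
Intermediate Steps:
S(Y, I) = (I + Y)²
n(j) = -3 + j (n(j) = j - 3 = -3 + j)
d = -2/69 (d = (-3 + (-3 - 2))/((-15 - 5)² - 124) = (-3 - 5)/((-20)² - 124) = -8/(400 - 124) = -8/276 = -8*1/276 = -2/69 ≈ -0.028986)
(286 + d)*475 = (286 - 2/69)*475 = (19732/69)*475 = 9372700/69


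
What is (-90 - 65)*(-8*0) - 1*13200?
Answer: -13200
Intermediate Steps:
(-90 - 65)*(-8*0) - 1*13200 = -155*0 - 13200 = 0 - 13200 = -13200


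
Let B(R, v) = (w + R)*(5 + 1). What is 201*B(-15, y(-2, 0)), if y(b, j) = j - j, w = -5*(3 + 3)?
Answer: -54270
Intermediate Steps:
w = -30 (w = -5*6 = -30)
y(b, j) = 0
B(R, v) = -180 + 6*R (B(R, v) = (-30 + R)*(5 + 1) = (-30 + R)*6 = -180 + 6*R)
201*B(-15, y(-2, 0)) = 201*(-180 + 6*(-15)) = 201*(-180 - 90) = 201*(-270) = -54270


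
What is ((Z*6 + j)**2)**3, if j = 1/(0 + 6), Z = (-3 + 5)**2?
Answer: 9294114390625/46656 ≈ 1.9921e+8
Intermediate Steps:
Z = 4 (Z = 2**2 = 4)
j = 1/6 ≈ 0.16667
((Z*6 + j)**2)**3 = ((4*6 + 1/6)**2)**3 = ((24 + 1/6)**2)**3 = ((145/6)**2)**3 = (21025/36)**3 = 9294114390625/46656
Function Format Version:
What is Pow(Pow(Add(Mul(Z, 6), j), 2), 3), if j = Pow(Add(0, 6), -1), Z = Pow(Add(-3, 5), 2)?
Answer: Rational(9294114390625, 46656) ≈ 1.9921e+8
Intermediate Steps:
Z = 4 (Z = Pow(2, 2) = 4)
j = Rational(1, 6) (j = Pow(6, -1) = Rational(1, 6) ≈ 0.16667)
Pow(Pow(Add(Mul(Z, 6), j), 2), 3) = Pow(Pow(Add(Mul(4, 6), Rational(1, 6)), 2), 3) = Pow(Pow(Add(24, Rational(1, 6)), 2), 3) = Pow(Pow(Rational(145, 6), 2), 3) = Pow(Rational(21025, 36), 3) = Rational(9294114390625, 46656)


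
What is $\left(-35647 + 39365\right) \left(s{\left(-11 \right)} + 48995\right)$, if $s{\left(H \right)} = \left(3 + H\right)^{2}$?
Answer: $182401362$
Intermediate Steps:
$\left(-35647 + 39365\right) \left(s{\left(-11 \right)} + 48995\right) = \left(-35647 + 39365\right) \left(\left(3 - 11\right)^{2} + 48995\right) = 3718 \left(\left(-8\right)^{2} + 48995\right) = 3718 \left(64 + 48995\right) = 3718 \cdot 49059 = 182401362$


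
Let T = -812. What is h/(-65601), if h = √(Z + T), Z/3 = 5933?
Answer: -√16987/65601 ≈ -0.0019868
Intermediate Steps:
Z = 17799 (Z = 3*5933 = 17799)
h = √16987 (h = √(17799 - 812) = √16987 ≈ 130.33)
h/(-65601) = √16987/(-65601) = √16987*(-1/65601) = -√16987/65601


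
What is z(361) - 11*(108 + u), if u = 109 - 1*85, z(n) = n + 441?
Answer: -650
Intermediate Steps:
z(n) = 441 + n
u = 24 (u = 109 - 85 = 24)
z(361) - 11*(108 + u) = (441 + 361) - 11*(108 + 24) = 802 - 11*132 = 802 - 1*1452 = 802 - 1452 = -650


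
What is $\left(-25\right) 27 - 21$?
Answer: $-696$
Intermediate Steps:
$\left(-25\right) 27 - 21 = -675 - 21 = -696$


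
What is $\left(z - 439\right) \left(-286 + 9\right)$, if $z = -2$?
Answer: $122157$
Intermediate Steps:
$\left(z - 439\right) \left(-286 + 9\right) = \left(-2 - 439\right) \left(-286 + 9\right) = \left(-441\right) \left(-277\right) = 122157$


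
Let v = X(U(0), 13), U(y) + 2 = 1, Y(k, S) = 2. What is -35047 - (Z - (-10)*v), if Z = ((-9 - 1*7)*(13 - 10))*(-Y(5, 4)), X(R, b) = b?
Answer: -35273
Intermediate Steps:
U(y) = -1 (U(y) = -2 + 1 = -1)
v = 13
Z = 96 (Z = ((-9 - 1*7)*(13 - 10))*(-1*2) = ((-9 - 7)*3)*(-2) = -16*3*(-2) = -48*(-2) = 96)
-35047 - (Z - (-10)*v) = -35047 - (96 - (-10)*13) = -35047 - (96 - 1*(-130)) = -35047 - (96 + 130) = -35047 - 1*226 = -35047 - 226 = -35273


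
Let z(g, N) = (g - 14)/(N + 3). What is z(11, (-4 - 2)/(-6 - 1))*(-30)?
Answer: 70/3 ≈ 23.333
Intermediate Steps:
z(g, N) = (-14 + g)/(3 + N)
z(11, (-4 - 2)/(-6 - 1))*(-30) = ((-14 + 11)/(3 + (-4 - 2)/(-6 - 1)))*(-30) = (-3/(3 - 6/(-7)))*(-30) = (-3/(3 - 6*(-⅐)))*(-30) = (-3/(3 + 6/7))*(-30) = (-3/(27/7))*(-30) = ((7/27)*(-3))*(-30) = -7/9*(-30) = 70/3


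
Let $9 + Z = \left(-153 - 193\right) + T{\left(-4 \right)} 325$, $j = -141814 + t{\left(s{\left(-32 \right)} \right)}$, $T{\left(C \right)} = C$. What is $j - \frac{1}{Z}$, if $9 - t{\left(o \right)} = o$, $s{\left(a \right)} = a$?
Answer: $- \frac{234634314}{1655} \approx -1.4177 \cdot 10^{5}$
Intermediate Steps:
$t{\left(o \right)} = 9 - o$
$j = -141773$ ($j = -141814 + \left(9 - -32\right) = -141814 + \left(9 + 32\right) = -141814 + 41 = -141773$)
$Z = -1655$ ($Z = -9 - 1646 = -1655$)
$j - \frac{1}{Z} = -141773 - \frac{1}{-1655} = -141773 - - \frac{1}{1655} = -141773 + \frac{1}{1655} = - \frac{234634314}{1655}$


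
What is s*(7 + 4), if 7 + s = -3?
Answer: -110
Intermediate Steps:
s = -10 (s = -7 - 3 = -10)
s*(7 + 4) = -10*(7 + 4) = -10*11 = -110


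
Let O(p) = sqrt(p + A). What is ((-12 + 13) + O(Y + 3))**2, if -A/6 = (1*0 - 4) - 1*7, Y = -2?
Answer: (1 + sqrt(67))**2 ≈ 84.371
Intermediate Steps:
A = 66 (A = -6*((1*0 - 4) - 1*7) = -6*((0 - 4) - 7) = -6*(-4 - 7) = -6*(-11) = 66)
O(p) = sqrt(66 + p) (O(p) = sqrt(p + 66) = sqrt(66 + p))
((-12 + 13) + O(Y + 3))**2 = ((-12 + 13) + sqrt(66 + (-2 + 3)))**2 = (1 + sqrt(66 + 1))**2 = (1 + sqrt(67))**2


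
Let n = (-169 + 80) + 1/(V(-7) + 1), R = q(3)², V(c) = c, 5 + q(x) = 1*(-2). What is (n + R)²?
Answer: 58081/36 ≈ 1613.4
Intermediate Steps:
q(x) = -7 (q(x) = -5 + 1*(-2) = -5 - 2 = -7)
R = 49 (R = (-7)² = 49)
n = -535/6 (n = (-169 + 80) + 1/(-7 + 1) = -89 + 1/(-6) = -89 - ⅙ = -535/6 ≈ -89.167)
(n + R)² = (-535/6 + 49)² = (-241/6)² = 58081/36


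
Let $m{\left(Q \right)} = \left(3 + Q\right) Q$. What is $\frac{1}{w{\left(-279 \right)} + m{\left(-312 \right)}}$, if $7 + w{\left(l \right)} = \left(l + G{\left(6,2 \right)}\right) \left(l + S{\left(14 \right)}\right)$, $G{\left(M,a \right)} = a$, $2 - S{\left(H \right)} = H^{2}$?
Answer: $\frac{1}{227422} \approx 4.3971 \cdot 10^{-6}$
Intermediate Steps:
$S{\left(H \right)} = 2 - H^{2}$
$w{\left(l \right)} = -7 + \left(-194 + l\right) \left(2 + l\right)$ ($w{\left(l \right)} = -7 + \left(l + 2\right) \left(l + \left(2 - 14^{2}\right)\right) = -7 + \left(2 + l\right) \left(l + \left(2 - 196\right)\right) = -7 + \left(2 + l\right) \left(l - 194\right) = -7 + \left(2 + l\right) \left(-194 + l\right) = -7 + \left(-194 + l\right) \left(2 + l\right)$)
$m{\left(Q \right)} = Q \left(3 + Q\right)$
$\frac{1}{w{\left(-279 \right)} + m{\left(-312 \right)}} = \frac{1}{\left(-395 + \left(-279\right)^{2} - -53568\right) - 312 \left(3 - 312\right)} = \frac{1}{\left(-395 + 77841 + 53568\right) - -96408} = \frac{1}{131014 + 96408} = \frac{1}{227422}$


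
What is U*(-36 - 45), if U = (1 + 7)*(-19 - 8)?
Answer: 17496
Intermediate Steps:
U = -216 (U = 8*(-27) = -216)
U*(-36 - 45) = -216*(-36 - 45) = -216*(-81) = 17496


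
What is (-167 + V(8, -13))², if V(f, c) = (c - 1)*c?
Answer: 225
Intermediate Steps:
V(f, c) = c*(-1 + c) (V(f, c) = (-1 + c)*c = c*(-1 + c))
(-167 + V(8, -13))² = (-167 - 13*(-1 - 13))² = (-167 - 13*(-14))² = (-167 + 182)² = 15² = 225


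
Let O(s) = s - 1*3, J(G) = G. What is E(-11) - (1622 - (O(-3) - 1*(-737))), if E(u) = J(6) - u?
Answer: -874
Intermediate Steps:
O(s) = -3 + s (O(s) = s - 3 = -3 + s)
E(u) = 6 - u
E(-11) - (1622 - (O(-3) - 1*(-737))) = (6 - 1*(-11)) - (1622 - ((-3 - 3) - 1*(-737))) = (6 + 11) - (1622 - (-6 + 737)) = 17 - (1622 - 1*731) = 17 - (1622 - 731) = 17 - 1*891 = 17 - 891 = -874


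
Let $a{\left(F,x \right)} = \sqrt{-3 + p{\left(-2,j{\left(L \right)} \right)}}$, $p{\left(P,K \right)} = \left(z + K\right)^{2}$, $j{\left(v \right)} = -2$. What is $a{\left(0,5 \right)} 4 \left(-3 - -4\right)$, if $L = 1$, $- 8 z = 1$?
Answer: $\frac{\sqrt{97}}{2} \approx 4.9244$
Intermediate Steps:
$z = - \frac{1}{8}$ ($z = \left(- \frac{1}{8}\right) 1 = - \frac{1}{8} \approx -0.125$)
$p{\left(P,K \right)} = \left(- \frac{1}{8} + K\right)^{2}$
$a{\left(F,x \right)} = \frac{\sqrt{97}}{8}$ ($a{\left(F,x \right)} = \sqrt{-3 + \frac{\left(-1 + 8 \left(-2\right)\right)^{2}}{64}} = \sqrt{-3 + \frac{\left(-1 - 16\right)^{2}}{64}} = \sqrt{-3 + \frac{\left(-17\right)^{2}}{64}} = \sqrt{-3 + \frac{1}{64} \cdot 289} = \sqrt{-3 + \frac{289}{64}} = \sqrt{\frac{97}{64}} = \frac{\sqrt{97}}{8}$)
$a{\left(0,5 \right)} 4 \left(-3 - -4\right) = \frac{\sqrt{97}}{8} \cdot 4 \left(-3 - -4\right) = \frac{\sqrt{97}}{2} \left(-3 + 4\right) = \frac{\sqrt{97}}{2} \cdot 1 = \frac{\sqrt{97}}{2}$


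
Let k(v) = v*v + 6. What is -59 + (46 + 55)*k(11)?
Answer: 12768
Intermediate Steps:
k(v) = 6 + v² (k(v) = v² + 6 = 6 + v²)
-59 + (46 + 55)*k(11) = -59 + (46 + 55)*(6 + 11²) = -59 + 101*(6 + 121) = -59 + 101*127 = -59 + 12827 = 12768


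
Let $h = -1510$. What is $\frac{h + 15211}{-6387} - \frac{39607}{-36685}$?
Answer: $- \frac{83217092}{78102365} \approx -1.0655$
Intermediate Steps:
$\frac{h + 15211}{-6387} - \frac{39607}{-36685} = \frac{-1510 + 15211}{-6387} - \frac{39607}{-36685} = 13701 \left(- \frac{1}{6387}\right) - - \frac{39607}{36685} = - \frac{4567}{2129} + \frac{39607}{36685} = - \frac{83217092}{78102365}$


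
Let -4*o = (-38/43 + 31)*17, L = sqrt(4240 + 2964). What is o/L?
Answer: -22015*sqrt(1801)/619544 ≈ -1.5080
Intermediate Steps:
L = 2*sqrt(1801) (L = sqrt(7204) = 2*sqrt(1801) ≈ 84.876)
o = -22015/172 (o = -(-38/43 + 31)*17/4 = -1295*17/172 = -1/4*22015/43 = -22015/172 ≈ -127.99)
o/L = -22015*sqrt(1801)/3602/172 = -22015*sqrt(1801)/619544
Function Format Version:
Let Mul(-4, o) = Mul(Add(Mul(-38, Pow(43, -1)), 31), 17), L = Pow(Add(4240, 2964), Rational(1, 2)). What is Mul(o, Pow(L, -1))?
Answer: Mul(Rational(-22015, 619544), Pow(1801, Rational(1, 2))) ≈ -1.5080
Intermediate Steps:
L = Mul(2, Pow(1801, Rational(1, 2))) (L = Pow(7204, Rational(1, 2)) = Mul(2, Pow(1801, Rational(1, 2))) ≈ 84.876)
o = Rational(-22015, 172) (o = Mul(Rational(-1, 4), Mul(Add(Mul(-38, Pow(43, -1)), 31), 17)) = Mul(Rational(-1, 4), Mul(Add(Mul(-38, Rational(1, 43)), 31), 17)) = Mul(Rational(-1, 4), Mul(Add(Rational(-38, 43), 31), 17)) = Mul(Rational(-1, 4), Mul(Rational(1295, 43), 17)) = Mul(Rational(-1, 4), Rational(22015, 43)) = Rational(-22015, 172) ≈ -127.99)
Mul(o, Pow(L, -1)) = Mul(Rational(-22015, 172), Pow(Mul(2, Pow(1801, Rational(1, 2))), -1)) = Mul(Rational(-22015, 172), Mul(Rational(1, 3602), Pow(1801, Rational(1, 2)))) = Mul(Rational(-22015, 619544), Pow(1801, Rational(1, 2)))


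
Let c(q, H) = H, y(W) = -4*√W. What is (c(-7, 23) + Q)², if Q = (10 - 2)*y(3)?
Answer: 3601 - 1472*√3 ≈ 1051.4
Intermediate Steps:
Q = -32*√3 (Q = (10 - 2)*(-4*√3) = 8*(-4*√3) = -32*√3 ≈ -55.426)
(c(-7, 23) + Q)² = (23 - 32*√3)²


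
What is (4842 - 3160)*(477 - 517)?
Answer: -67280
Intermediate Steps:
(4842 - 3160)*(477 - 517) = 1682*(-40) = -67280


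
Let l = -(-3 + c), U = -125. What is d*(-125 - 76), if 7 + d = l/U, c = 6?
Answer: 175272/125 ≈ 1402.2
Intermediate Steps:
l = -3 (l = -(-3 + 6) = -1*3 = -3)
d = -872/125 (d = -7 - 3/(-125) = -7 - 3*(-1/125) = -7 + 3/125 = -872/125 ≈ -6.9760)
d*(-125 - 76) = -872*(-125 - 76)/125 = -872/125*(-201) = 175272/125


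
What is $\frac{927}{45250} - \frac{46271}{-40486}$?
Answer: $\frac{532823318}{457997875} \approx 1.1634$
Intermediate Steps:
$\frac{927}{45250} - \frac{46271}{-40486} = 927 \cdot \frac{1}{45250} - - \frac{46271}{40486} = \frac{927}{45250} + \frac{46271}{40486} = \frac{532823318}{457997875}$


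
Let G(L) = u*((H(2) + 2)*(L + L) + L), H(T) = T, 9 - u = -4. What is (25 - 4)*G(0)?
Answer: 0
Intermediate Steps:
u = 13 (u = 9 - 1*(-4) = 9 + 4 = 13)
G(L) = 117*L (G(L) = 13*((2 + 2)*(L + L) + L) = 13*(4*(2*L) + L) = 13*(8*L + L) = 13*(9*L) = 117*L)
(25 - 4)*G(0) = (25 - 4)*(117*0) = 21*0 = 0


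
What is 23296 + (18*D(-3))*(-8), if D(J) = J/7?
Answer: 163504/7 ≈ 23358.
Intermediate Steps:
D(J) = J/7 (D(J) = J*(1/7) = J/7)
23296 + (18*D(-3))*(-8) = 23296 + (18*((1/7)*(-3)))*(-8) = 23296 + (18*(-3/7))*(-8) = 23296 - 54/7*(-8) = 23296 + 432/7 = 163504/7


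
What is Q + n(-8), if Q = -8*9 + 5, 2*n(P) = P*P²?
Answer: -323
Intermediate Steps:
n(P) = P³/2 (n(P) = (P*P²)/2 = P³/2)
Q = -67 (Q = -72 + 5 = -67)
Q + n(-8) = -67 + (½)*(-8)³ = -67 + (½)*(-512) = -67 - 256 = -323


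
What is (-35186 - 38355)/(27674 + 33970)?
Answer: -73541/61644 ≈ -1.1930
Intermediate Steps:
(-35186 - 38355)/(27674 + 33970) = -73541/61644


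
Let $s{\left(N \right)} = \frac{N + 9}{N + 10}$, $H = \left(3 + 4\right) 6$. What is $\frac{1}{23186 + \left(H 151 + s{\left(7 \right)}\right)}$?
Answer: $\frac{17}{501992} \approx 3.3865 \cdot 10^{-5}$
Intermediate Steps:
$H = 42$ ($H = 7 \cdot 6 = 42$)
$s{\left(N \right)} = \frac{9 + N}{10 + N}$
$\frac{1}{23186 + \left(H 151 + s{\left(7 \right)}\right)} = \frac{1}{23186 + \left(42 \cdot 151 + \frac{9 + 7}{10 + 7}\right)} = \frac{1}{23186 + \left(6342 + \frac{1}{17} \cdot 16\right)} = \frac{1}{23186 + \left(6342 + \frac{16}{17}\right)} = \frac{1}{23186 + \frac{107830}{17}} = \frac{1}{\frac{501992}{17}} = \frac{17}{501992}$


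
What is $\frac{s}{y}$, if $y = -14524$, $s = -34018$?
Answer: $\frac{17009}{7262} \approx 2.3422$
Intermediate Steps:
$\frac{s}{y} = - \frac{34018}{-14524} = \left(-34018\right) \left(- \frac{1}{14524}\right) = \frac{17009}{7262}$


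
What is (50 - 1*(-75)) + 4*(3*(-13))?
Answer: -31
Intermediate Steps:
(50 - 1*(-75)) + 4*(3*(-13)) = (50 + 75) + 4*(-39) = 125 - 156 = -31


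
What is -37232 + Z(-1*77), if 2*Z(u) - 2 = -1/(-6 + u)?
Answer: -6180345/166 ≈ -37231.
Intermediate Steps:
Z(u) = 1 - 1/(2*(-6 + u)) (Z(u) = 1 + (-1/(-6 + u))/2 = 1 - 1/(2*(-6 + u)))
-37232 + Z(-1*77) = -37232 + (-13/2 - 1*77)/(-6 - 1*77) = -37232 + (-13/2 - 77)/(-6 - 77) = -37232 - 167/2/(-83) = -37232 - 1/83*(-167/2) = -37232 + 167/166 = -6180345/166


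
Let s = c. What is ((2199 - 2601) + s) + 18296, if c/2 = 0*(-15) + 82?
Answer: 18058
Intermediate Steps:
c = 164 (c = 2*(0*(-15) + 82) = 2*(0 + 82) = 2*82 = 164)
s = 164
((2199 - 2601) + s) + 18296 = ((2199 - 2601) + 164) + 18296 = (-402 + 164) + 18296 = -238 + 18296 = 18058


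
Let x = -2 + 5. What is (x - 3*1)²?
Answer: 0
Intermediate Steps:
x = 3
(x - 3*1)² = (3 - 3*1)² = (3 - 3)² = 0² = 0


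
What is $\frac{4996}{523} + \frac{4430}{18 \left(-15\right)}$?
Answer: $- \frac{96797}{14121} \approx -6.8548$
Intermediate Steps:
$\frac{4996}{523} + \frac{4430}{18 \left(-15\right)} = 4996 \cdot \frac{1}{523} + \frac{4430}{-270} = \frac{4996}{523} + 4430 \left(- \frac{1}{270}\right) = \frac{4996}{523} - \frac{443}{27} = - \frac{96797}{14121}$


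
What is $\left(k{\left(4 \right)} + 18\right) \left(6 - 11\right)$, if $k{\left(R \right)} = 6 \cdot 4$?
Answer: $-210$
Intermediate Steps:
$k{\left(R \right)} = 24$
$\left(k{\left(4 \right)} + 18\right) \left(6 - 11\right) = \left(24 + 18\right) \left(6 - 11\right) = 42 \left(-5\right) = -210$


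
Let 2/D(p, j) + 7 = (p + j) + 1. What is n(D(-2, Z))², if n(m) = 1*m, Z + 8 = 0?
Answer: 1/64 ≈ 0.015625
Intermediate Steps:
Z = -8 (Z = -8 + 0 = -8)
D(p, j) = 2/(-6 + j + p) (D(p, j) = 2/(-7 + ((p + j) + 1)) = 2/(-7 + ((j + p) + 1)) = 2/(-7 + (1 + j + p)) = 2/(-6 + j + p))
n(m) = m
n(D(-2, Z))² = (2/(-6 - 8 - 2))² = (2/(-16))² = (2*(-1/16))² = (-⅛)² = 1/64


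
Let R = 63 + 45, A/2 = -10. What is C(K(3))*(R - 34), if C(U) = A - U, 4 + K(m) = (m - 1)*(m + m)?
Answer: -2072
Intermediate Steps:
A = -20 (A = 2*(-10) = -20)
R = 108
K(m) = -4 + 2*m*(-1 + m) (K(m) = -4 + (m - 1)*(m + m) = -4 + (-1 + m)*(2*m) = -4 + 2*m*(-1 + m))
C(U) = -20 - U
C(K(3))*(R - 34) = (-20 - (-4 - 2*3 + 2*3²))*(108 - 34) = (-20 - (-4 - 6 + 2*9))*74 = (-20 - (-4 - 6 + 18))*74 = (-20 - 1*8)*74 = (-20 - 8)*74 = -28*74 = -2072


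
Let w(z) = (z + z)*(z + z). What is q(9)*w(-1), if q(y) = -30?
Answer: -120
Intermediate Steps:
w(z) = 4*z² (w(z) = (2*z)*(2*z) = 4*z²)
q(9)*w(-1) = -120*(-1)² = -120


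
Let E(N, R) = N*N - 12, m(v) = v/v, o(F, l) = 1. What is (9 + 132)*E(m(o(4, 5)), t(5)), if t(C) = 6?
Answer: -1551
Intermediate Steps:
m(v) = 1
E(N, R) = -12 + N**2 (E(N, R) = N**2 - 12 = -12 + N**2)
(9 + 132)*E(m(o(4, 5)), t(5)) = (9 + 132)*(-12 + 1**2) = 141*(-12 + 1) = 141*(-11) = -1551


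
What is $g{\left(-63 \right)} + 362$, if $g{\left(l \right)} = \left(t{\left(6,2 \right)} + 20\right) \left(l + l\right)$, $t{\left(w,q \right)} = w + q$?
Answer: $-3166$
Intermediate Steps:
$t{\left(w,q \right)} = q + w$
$g{\left(l \right)} = 56 l$ ($g{\left(l \right)} = \left(\left(2 + 6\right) + 20\right) \left(l + l\right) = \left(8 + 20\right) 2 l = 28 \cdot 2 l = 56 l$)
$g{\left(-63 \right)} + 362 = 56 \left(-63\right) + 362 = -3528 + 362 = -3166$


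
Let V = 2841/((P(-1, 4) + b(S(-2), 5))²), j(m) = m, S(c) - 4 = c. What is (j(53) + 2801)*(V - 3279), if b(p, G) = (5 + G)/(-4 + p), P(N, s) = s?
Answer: -1250052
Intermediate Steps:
S(c) = 4 + c
b(p, G) = (5 + G)/(-4 + p)
V = 2841 (V = 2841/((4 + (5 + 5)/(-4 + (4 - 2)))²) = 2841/((4 + 10/(-4 + 2))²) = 2841/((4 + 10/(-2))²) = 2841/((4 - ½*10)²) = 2841/((4 - 5)²) = 2841/((-1)²) = 2841/1 = 2841*1 = 2841)
(j(53) + 2801)*(V - 3279) = (53 + 2801)*(2841 - 3279) = 2854*(-438) = -1250052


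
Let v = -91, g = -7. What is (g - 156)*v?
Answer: 14833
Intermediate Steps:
(g - 156)*v = (-7 - 156)*(-91) = -163*(-91) = 14833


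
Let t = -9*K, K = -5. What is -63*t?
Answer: -2835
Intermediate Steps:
t = 45 (t = -9*(-5) = 45)
-63*t = -63*45 = -2835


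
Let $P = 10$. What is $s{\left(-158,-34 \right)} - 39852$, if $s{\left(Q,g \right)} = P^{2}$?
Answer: $-39752$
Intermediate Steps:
$s{\left(Q,g \right)} = 100$ ($s{\left(Q,g \right)} = 10^{2} = 100$)
$s{\left(-158,-34 \right)} - 39852 = 100 - 39852 = -39752$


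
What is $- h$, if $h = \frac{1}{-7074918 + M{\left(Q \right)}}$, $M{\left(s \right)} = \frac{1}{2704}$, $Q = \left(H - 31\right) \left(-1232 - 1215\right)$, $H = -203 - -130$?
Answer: $\frac{2704}{19130578271} \approx 1.4134 \cdot 10^{-7}$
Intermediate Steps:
$H = -73$ ($H = -203 + 130 = -73$)
$Q = 254488$ ($Q = \left(-73 - 31\right) \left(-1232 - 1215\right) = \left(-104\right) \left(-2447\right) = 254488$)
$M{\left(s \right)} = \frac{1}{2704}$
$h = - \frac{2704}{19130578271}$ ($h = \frac{1}{-7074918 + \frac{1}{2704}} = \frac{1}{- \frac{19130578271}{2704}} = - \frac{2704}{19130578271} \approx -1.4134 \cdot 10^{-7}$)
$- h = \left(-1\right) \left(- \frac{2704}{19130578271}\right) = \frac{2704}{19130578271}$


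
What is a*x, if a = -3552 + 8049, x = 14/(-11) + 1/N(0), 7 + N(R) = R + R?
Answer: -490173/77 ≈ -6365.9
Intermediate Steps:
N(R) = -7 + 2*R (N(R) = -7 + (R + R) = -7 + 2*R)
x = -109/77 (x = 14/(-11) + 1/(-7 + 2*0) = 14*(-1/11) + 1/(-7 + 0) = -14/11 + 1/(-7) = -14/11 + 1*(-1/7) = -14/11 - 1/7 = -109/77 ≈ -1.4156)
a = 4497
a*x = 4497*(-109/77) = -490173/77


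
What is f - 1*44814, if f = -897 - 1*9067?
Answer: -54778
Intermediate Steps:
f = -9964 (f = -897 - 9067 = -9964)
f - 1*44814 = -9964 - 1*44814 = -9964 - 44814 = -54778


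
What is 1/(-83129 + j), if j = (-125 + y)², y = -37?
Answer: -1/56885 ≈ -1.7579e-5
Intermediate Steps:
j = 26244 (j = (-125 - 37)² = (-162)² = 26244)
1/(-83129 + j) = 1/(-83129 + 26244) = 1/(-56885) = -1/56885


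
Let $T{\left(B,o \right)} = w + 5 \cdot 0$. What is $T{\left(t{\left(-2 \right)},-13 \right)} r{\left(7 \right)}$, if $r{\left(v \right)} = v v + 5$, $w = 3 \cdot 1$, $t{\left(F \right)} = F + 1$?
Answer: $162$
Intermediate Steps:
$t{\left(F \right)} = 1 + F$
$w = 3$
$r{\left(v \right)} = 5 + v^{2}$ ($r{\left(v \right)} = v^{2} + 5 = 5 + v^{2}$)
$T{\left(B,o \right)} = 3$ ($T{\left(B,o \right)} = 3 + 5 \cdot 0 = 3 + 0 = 3$)
$T{\left(t{\left(-2 \right)},-13 \right)} r{\left(7 \right)} = 3 \left(5 + 7^{2}\right) = 3 \left(5 + 49\right) = 3 \cdot 54 = 162$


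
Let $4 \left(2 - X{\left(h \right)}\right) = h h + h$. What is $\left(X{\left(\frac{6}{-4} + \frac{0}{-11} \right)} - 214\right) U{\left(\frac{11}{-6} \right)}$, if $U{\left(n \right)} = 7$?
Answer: $- \frac{23765}{16} \approx -1485.3$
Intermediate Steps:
$X{\left(h \right)} = 2 - \frac{h}{4} - \frac{h^{2}}{4}$ ($X{\left(h \right)} = 2 - \frac{h h + h}{4} = 2 - \frac{h^{2} + h}{4} = 2 - \frac{h + h^{2}}{4} = 2 - \left(\frac{h}{4} + \frac{h^{2}}{4}\right) = 2 - \frac{h}{4} - \frac{h^{2}}{4}$)
$\left(X{\left(\frac{6}{-4} + \frac{0}{-11} \right)} - 214\right) U{\left(\frac{11}{-6} \right)} = \left(\left(2 - \frac{\frac{6}{-4} + \frac{0}{-11}}{4} - \frac{\left(\frac{6}{-4} + \frac{0}{-11}\right)^{2}}{4}\right) - 214\right) 7 = \left(\left(2 - \frac{6 \left(- \frac{1}{4}\right) + 0 \left(- \frac{1}{11}\right)}{4} - \frac{\left(6 \left(- \frac{1}{4}\right) + 0 \left(- \frac{1}{11}\right)\right)^{2}}{4}\right) - 214\right) 7 = \left(\left(2 - \frac{- \frac{3}{2} + 0}{4} - \frac{\left(- \frac{3}{2} + 0\right)^{2}}{4}\right) - 214\right) 7 = \left(\left(2 - - \frac{3}{8} - \frac{\left(- \frac{3}{2}\right)^{2}}{4}\right) - 214\right) 7 = \left(\left(2 + \frac{3}{8} - \frac{9}{16}\right) - 214\right) 7 = \left(\frac{29}{16} - 214\right) 7 = \left(- \frac{3395}{16}\right) 7 = - \frac{23765}{16}$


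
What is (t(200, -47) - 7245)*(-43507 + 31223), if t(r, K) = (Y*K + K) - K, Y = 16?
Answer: 98235148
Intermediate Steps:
t(r, K) = 16*K (t(r, K) = (16*K + K) - K = 17*K - K = 16*K)
(t(200, -47) - 7245)*(-43507 + 31223) = (16*(-47) - 7245)*(-43507 + 31223) = (-752 - 7245)*(-12284) = -7997*(-12284) = 98235148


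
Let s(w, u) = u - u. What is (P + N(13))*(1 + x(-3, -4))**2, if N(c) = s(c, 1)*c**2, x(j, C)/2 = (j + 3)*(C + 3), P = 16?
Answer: 16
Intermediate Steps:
s(w, u) = 0
x(j, C) = 2*(3 + C)*(3 + j) (x(j, C) = 2*((j + 3)*(C + 3)) = 2*((3 + j)*(3 + C)) = 2*((3 + C)*(3 + j)) = 2*(3 + C)*(3 + j))
N(c) = 0 (N(c) = 0*c**2 = 0)
(P + N(13))*(1 + x(-3, -4))**2 = (16 + 0)*(1 + (18 + 6*(-4) + 6*(-3) + 2*(-4)*(-3)))**2 = 16*(1 + (18 - 24 - 18 + 24))**2 = 16*(1 + 0)**2 = 16*1**2 = 16*1 = 16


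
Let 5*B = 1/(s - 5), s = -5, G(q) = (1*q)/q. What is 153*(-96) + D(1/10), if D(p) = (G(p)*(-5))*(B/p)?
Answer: -14687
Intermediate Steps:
G(q) = 1 (G(q) = q/q = 1)
B = -1/50 (B = 1/(5*(-5 - 5)) = (⅕)/(-10) = (⅕)*(-⅒) = -1/50 ≈ -0.020000)
D(p) = 1/(10*p) (D(p) = (1*(-5))*(-1/(50*p)) = -(-1)/(10*p) = 1/(10*p))
153*(-96) + D(1/10) = 153*(-96) + 1/(10*(1/10)) = -14688 + 1/(10*(⅒)) = -14688 + (⅒)*10 = -14688 + 1 = -14687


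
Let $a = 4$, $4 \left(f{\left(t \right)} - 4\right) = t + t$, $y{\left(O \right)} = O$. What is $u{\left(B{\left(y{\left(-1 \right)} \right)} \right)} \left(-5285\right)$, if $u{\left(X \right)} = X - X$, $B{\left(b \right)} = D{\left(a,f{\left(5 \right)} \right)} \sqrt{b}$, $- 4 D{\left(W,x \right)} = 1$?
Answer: $0$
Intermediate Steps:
$f{\left(t \right)} = 4 + \frac{t}{2}$ ($f{\left(t \right)} = 4 + \frac{t + t}{4} = 4 + \frac{2 t}{4} = 4 + \frac{t}{2}$)
$D{\left(W,x \right)} = - \frac{1}{4}$ ($D{\left(W,x \right)} = \left(- \frac{1}{4}\right) 1 = - \frac{1}{4}$)
$B{\left(b \right)} = - \frac{\sqrt{b}}{4}$
$u{\left(X \right)} = 0$
$u{\left(B{\left(y{\left(-1 \right)} \right)} \right)} \left(-5285\right) = 0 \left(-5285\right) = 0$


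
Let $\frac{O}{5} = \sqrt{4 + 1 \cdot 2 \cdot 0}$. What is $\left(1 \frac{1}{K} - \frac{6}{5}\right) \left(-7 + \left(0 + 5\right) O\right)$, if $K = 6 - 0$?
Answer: $- \frac{1333}{30} \approx -44.433$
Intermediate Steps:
$K = 6$ ($K = 6 + 0 = 6$)
$O = 10$ ($O = 5 \sqrt{4 + 1 \cdot 2 \cdot 0} = 5 \sqrt{4 + 2 \cdot 0} = 5 \sqrt{4 + 0} = 5 \sqrt{4} = 5 \cdot 2 = 10$)
$\left(1 \frac{1}{K} - \frac{6}{5}\right) \left(-7 + \left(0 + 5\right) O\right) = \left(1 \cdot \frac{1}{6} - \frac{6}{5}\right) \left(-7 + \left(0 + 5\right) 10\right) = \left(1 \cdot \frac{1}{6} - \frac{6}{5}\right) \left(-7 + 5 \cdot 10\right) = \left(\frac{1}{6} - \frac{6}{5}\right) \left(-7 + 50\right) = \left(- \frac{31}{30}\right) 43 = - \frac{1333}{30}$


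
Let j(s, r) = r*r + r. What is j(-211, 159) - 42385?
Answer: -16945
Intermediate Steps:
j(s, r) = r + r**2 (j(s, r) = r**2 + r = r + r**2)
j(-211, 159) - 42385 = 159*(1 + 159) - 42385 = 159*160 - 42385 = 25440 - 42385 = -16945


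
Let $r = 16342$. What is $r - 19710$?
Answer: $-3368$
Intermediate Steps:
$r - 19710 = 16342 - 19710 = -3368$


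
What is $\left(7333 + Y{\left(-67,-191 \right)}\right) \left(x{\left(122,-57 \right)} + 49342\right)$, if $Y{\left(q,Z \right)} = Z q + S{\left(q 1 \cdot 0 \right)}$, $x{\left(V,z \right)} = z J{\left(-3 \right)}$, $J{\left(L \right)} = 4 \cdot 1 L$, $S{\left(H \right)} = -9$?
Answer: $1006573146$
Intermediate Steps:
$J{\left(L \right)} = 4 L$
$x{\left(V,z \right)} = - 12 z$ ($x{\left(V,z \right)} = z 4 \left(-3\right) = z \left(-12\right) = - 12 z$)
$Y{\left(q,Z \right)} = -9 + Z q$ ($Y{\left(q,Z \right)} = Z q - 9 = -9 + Z q$)
$\left(7333 + Y{\left(-67,-191 \right)}\right) \left(x{\left(122,-57 \right)} + 49342\right) = \left(7333 - -12788\right) \left(\left(-12\right) \left(-57\right) + 49342\right) = \left(7333 + \left(-9 + 12797\right)\right) \left(684 + 49342\right) = \left(7333 + 12788\right) 50026 = 20121 \cdot 50026 = 1006573146$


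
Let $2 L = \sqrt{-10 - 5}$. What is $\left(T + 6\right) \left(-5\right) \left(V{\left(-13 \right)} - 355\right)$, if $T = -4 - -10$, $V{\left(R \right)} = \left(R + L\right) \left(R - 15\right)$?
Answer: $-540 + 840 i \sqrt{15} \approx -540.0 + 3253.3 i$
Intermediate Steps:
$L = \frac{i \sqrt{15}}{2}$ ($L = \frac{\sqrt{-10 - 5}}{2} = \frac{\sqrt{-15}}{2} = \frac{i \sqrt{15}}{2} \approx 1.9365 i$)
$V{\left(R \right)} = \left(-15 + R\right) \left(R + \frac{i \sqrt{15}}{2}\right)$ ($V{\left(R \right)} = \left(R + \frac{i \sqrt{15}}{2}\right) \left(R - 15\right) = \left(R + \frac{i \sqrt{15}}{2}\right) \left(-15 + R\right) = \left(-15 + R\right) \left(R + \frac{i \sqrt{15}}{2}\right)$)
$T = 6$ ($T = -4 + 10 = 6$)
$\left(T + 6\right) \left(-5\right) \left(V{\left(-13 \right)} - 355\right) = \left(6 + 6\right) \left(-5\right) \left(\left(\left(-13\right)^{2} - -195 - \frac{15 i \sqrt{15}}{2} + \frac{1}{2} i \left(-13\right) \sqrt{15}\right) - 355\right) = 12 \left(-5\right) \left(\left(169 + 195 - \frac{15 i \sqrt{15}}{2} - \frac{13 i \sqrt{15}}{2}\right) - 355\right) = - 60 \left(\left(364 - 14 i \sqrt{15}\right) - 355\right) = - 60 \left(9 - 14 i \sqrt{15}\right) = -540 + 840 i \sqrt{15}$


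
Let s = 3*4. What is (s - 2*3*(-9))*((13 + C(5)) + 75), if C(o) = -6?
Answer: 5412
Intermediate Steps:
s = 12
(s - 2*3*(-9))*((13 + C(5)) + 75) = (12 - 2*3*(-9))*((13 - 6) + 75) = (12 - 6*(-9))*(7 + 75) = (12 + 54)*82 = 66*82 = 5412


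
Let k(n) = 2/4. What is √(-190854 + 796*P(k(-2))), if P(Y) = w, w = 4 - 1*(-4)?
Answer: I*√184486 ≈ 429.52*I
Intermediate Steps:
k(n) = ½ (k(n) = 2*(¼) = ½)
w = 8 (w = 4 + 4 = 8)
P(Y) = 8
√(-190854 + 796*P(k(-2))) = √(-190854 + 796*8) = √(-190854 + 6368) = √(-184486) = I*√184486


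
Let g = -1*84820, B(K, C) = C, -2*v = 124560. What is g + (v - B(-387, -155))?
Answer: -146945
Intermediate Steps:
v = -62280 (v = -1/2*124560 = -62280)
g = -84820
g + (v - B(-387, -155)) = -84820 + (-62280 - 1*(-155)) = -84820 + (-62280 + 155) = -84820 - 62125 = -146945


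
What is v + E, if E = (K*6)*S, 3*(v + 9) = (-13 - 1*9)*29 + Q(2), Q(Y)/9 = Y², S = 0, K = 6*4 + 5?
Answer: -629/3 ≈ -209.67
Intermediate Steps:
K = 29 (K = 24 + 5 = 29)
Q(Y) = 9*Y²
v = -629/3 (v = -9 + ((-13 - 1*9)*29 + 9*2²)/3 = -9 + ((-13 - 9)*29 + 9*4)/3 = -9 + (-22*29 + 36)/3 = -9 + (-638 + 36)/3 = -9 + (⅓)*(-602) = -9 - 602/3 = -629/3 ≈ -209.67)
E = 0 (E = (29*6)*0 = 174*0 = 0)
v + E = -629/3 + 0 = -629/3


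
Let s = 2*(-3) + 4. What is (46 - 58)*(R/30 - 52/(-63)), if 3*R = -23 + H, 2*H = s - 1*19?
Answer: -571/105 ≈ -5.4381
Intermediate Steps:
s = -2 (s = -6 + 4 = -2)
H = -21/2 (H = (-2 - 1*19)/2 = (-2 - 19)/2 = (1/2)*(-21) = -21/2 ≈ -10.500)
R = -67/6 (R = (-23 - 21/2)/3 = (1/3)*(-67/2) = -67/6 ≈ -11.167)
(46 - 58)*(R/30 - 52/(-63)) = (46 - 58)*(-67/6/30 - 52/(-63)) = -12*(-67/6*1/30 - 52*(-1/63)) = -12*(-67/180 + 52/63) = -12*571/1260 = -571/105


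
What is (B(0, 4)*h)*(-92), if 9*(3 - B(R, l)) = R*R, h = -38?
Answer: 10488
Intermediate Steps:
B(R, l) = 3 - R²/9 (B(R, l) = 3 - R*R/9 = 3 - R²/9)
(B(0, 4)*h)*(-92) = ((3 - ⅑*0²)*(-38))*(-92) = ((3 - ⅑*0)*(-38))*(-92) = ((3 + 0)*(-38))*(-92) = (3*(-38))*(-92) = -114*(-92) = 10488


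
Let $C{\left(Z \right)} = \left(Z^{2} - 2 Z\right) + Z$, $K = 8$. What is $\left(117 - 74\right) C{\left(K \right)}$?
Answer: $2408$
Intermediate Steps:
$C{\left(Z \right)} = Z^{2} - Z$
$\left(117 - 74\right) C{\left(K \right)} = \left(117 - 74\right) 8 \left(-1 + 8\right) = 43 \cdot 8 \cdot 7 = 43 \cdot 56 = 2408$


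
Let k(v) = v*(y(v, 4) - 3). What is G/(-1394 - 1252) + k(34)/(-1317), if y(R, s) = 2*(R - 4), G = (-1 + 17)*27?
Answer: -35166/21511 ≈ -1.6348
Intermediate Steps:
G = 432 (G = 16*27 = 432)
y(R, s) = -8 + 2*R (y(R, s) = 2*(-4 + R) = -8 + 2*R)
k(v) = v*(-11 + 2*v) (k(v) = v*((-8 + 2*v) - 3) = v*(-11 + 2*v))
G/(-1394 - 1252) + k(34)/(-1317) = 432/(-1394 - 1252) + (34*(-11 + 2*34))/(-1317) = 432/(-2646) + (34*(-11 + 68))*(-1/1317) = 432*(-1/2646) + (34*57)*(-1/1317) = -8/49 + 1938*(-1/1317) = -8/49 - 646/439 = -35166/21511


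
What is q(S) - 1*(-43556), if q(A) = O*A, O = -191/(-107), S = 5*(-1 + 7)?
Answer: 4666222/107 ≈ 43610.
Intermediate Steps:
S = 30 (S = 5*6 = 30)
O = 191/107 (O = -191*(-1/107) = 191/107 ≈ 1.7850)
q(A) = 191*A/107
q(S) - 1*(-43556) = (191/107)*30 - 1*(-43556) = 5730/107 + 43556 = 4666222/107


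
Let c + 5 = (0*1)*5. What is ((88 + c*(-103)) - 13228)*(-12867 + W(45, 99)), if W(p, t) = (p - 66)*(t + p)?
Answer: 200623875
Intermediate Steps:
c = -5 (c = -5 + (0*1)*5 = -5 + 0*5 = -5 + 0 = -5)
W(p, t) = (-66 + p)*(p + t)
((88 + c*(-103)) - 13228)*(-12867 + W(45, 99)) = ((88 - 5*(-103)) - 13228)*(-12867 + (45² - 66*45 - 66*99 + 45*99)) = ((88 + 515) - 13228)*(-12867 + (2025 - 2970 - 6534 + 4455)) = (603 - 13228)*(-12867 - 3024) = -12625*(-15891) = 200623875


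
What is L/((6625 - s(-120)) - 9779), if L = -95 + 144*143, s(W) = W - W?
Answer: -20497/3154 ≈ -6.4987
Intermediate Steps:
s(W) = 0
L = 20497 (L = -95 + 20592 = 20497)
L/((6625 - s(-120)) - 9779) = 20497/((6625 - 1*0) - 9779) = 20497/((6625 + 0) - 9779) = 20497/(6625 - 9779) = 20497/(-3154) = 20497*(-1/3154) = -20497/3154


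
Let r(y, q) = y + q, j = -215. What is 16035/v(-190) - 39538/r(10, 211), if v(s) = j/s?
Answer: 132961796/9503 ≈ 13992.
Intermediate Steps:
r(y, q) = q + y
v(s) = -215/s
16035/v(-190) - 39538/r(10, 211) = 16035/((-215/(-190))) - 39538/(211 + 10) = 16035/((-215*(-1/190))) - 39538/221 = 16035/(43/38) - 39538*1/221 = 16035*(38/43) - 39538/221 = 609330/43 - 39538/221 = 132961796/9503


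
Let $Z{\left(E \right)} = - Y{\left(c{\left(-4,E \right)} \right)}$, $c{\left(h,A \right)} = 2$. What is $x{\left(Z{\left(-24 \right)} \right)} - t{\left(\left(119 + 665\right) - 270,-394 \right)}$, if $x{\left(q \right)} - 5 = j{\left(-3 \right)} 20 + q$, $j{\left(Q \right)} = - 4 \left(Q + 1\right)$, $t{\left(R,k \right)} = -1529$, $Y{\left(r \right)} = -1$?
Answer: $1695$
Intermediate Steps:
$Z{\left(E \right)} = 1$ ($Z{\left(E \right)} = \left(-1\right) \left(-1\right) = 1$)
$j{\left(Q \right)} = -4 - 4 Q$ ($j{\left(Q \right)} = - 4 \left(1 + Q\right) = -4 - 4 Q$)
$x{\left(q \right)} = 165 + q$ ($x{\left(q \right)} = 5 + \left(\left(-4 - -12\right) 20 + q\right) = 5 + \left(\left(-4 + 12\right) 20 + q\right) = 5 + \left(8 \cdot 20 + q\right) = 5 + \left(160 + q\right) = 165 + q$)
$x{\left(Z{\left(-24 \right)} \right)} - t{\left(\left(119 + 665\right) - 270,-394 \right)} = \left(165 + 1\right) - -1529 = 166 + 1529 = 1695$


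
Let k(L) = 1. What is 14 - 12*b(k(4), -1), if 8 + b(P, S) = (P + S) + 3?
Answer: 74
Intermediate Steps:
b(P, S) = -5 + P + S (b(P, S) = -8 + ((P + S) + 3) = -8 + (3 + P + S) = -5 + P + S)
14 - 12*b(k(4), -1) = 14 - 12*(-5 + 1 - 1) = 14 - 12*(-5) = 14 + 60 = 74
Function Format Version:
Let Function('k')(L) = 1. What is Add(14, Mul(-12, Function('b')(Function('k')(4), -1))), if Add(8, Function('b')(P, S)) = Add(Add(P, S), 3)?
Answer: 74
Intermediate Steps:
Function('b')(P, S) = Add(-5, P, S) (Function('b')(P, S) = Add(-8, Add(Add(P, S), 3)) = Add(-8, Add(3, P, S)) = Add(-5, P, S))
Add(14, Mul(-12, Function('b')(Function('k')(4), -1))) = Add(14, Mul(-12, Add(-5, 1, -1))) = Add(14, Mul(-12, -5)) = Add(14, 60) = 74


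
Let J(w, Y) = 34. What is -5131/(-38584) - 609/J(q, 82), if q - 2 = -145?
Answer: -1665943/93704 ≈ -17.779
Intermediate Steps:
q = -143 (q = 2 - 145 = -143)
-5131/(-38584) - 609/J(q, 82) = -5131/(-38584) - 609/34 = -5131*(-1/38584) - 609*1/34 = 733/5512 - 609/34 = -1665943/93704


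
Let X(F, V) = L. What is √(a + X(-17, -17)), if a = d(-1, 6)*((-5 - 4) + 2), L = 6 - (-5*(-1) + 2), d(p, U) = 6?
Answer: I*√43 ≈ 6.5574*I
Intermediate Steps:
L = -1 (L = 6 - (5 + 2) = 6 - 1*7 = 6 - 7 = -1)
X(F, V) = -1
a = -42 (a = 6*((-5 - 4) + 2) = 6*(-9 + 2) = 6*(-7) = -42)
√(a + X(-17, -17)) = √(-42 - 1) = √(-43) = I*√43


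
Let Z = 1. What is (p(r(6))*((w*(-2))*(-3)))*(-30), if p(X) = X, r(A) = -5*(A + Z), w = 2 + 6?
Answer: 50400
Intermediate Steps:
w = 8
r(A) = -5 - 5*A (r(A) = -5*(A + 1) = -5*(1 + A) = -5 - 5*A)
(p(r(6))*((w*(-2))*(-3)))*(-30) = ((-5 - 5*6)*((8*(-2))*(-3)))*(-30) = ((-5 - 30)*(-16*(-3)))*(-30) = -35*48*(-30) = -1680*(-30) = 50400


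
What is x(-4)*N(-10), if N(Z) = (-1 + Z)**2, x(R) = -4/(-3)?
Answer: 484/3 ≈ 161.33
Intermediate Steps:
x(R) = 4/3 (x(R) = -4*(-1/3) = 4/3)
x(-4)*N(-10) = 4*(-1 - 10)**2/3 = (4/3)*(-11)**2 = (4/3)*121 = 484/3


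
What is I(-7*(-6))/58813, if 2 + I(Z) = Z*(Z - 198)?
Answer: -6554/58813 ≈ -0.11144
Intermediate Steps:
I(Z) = -2 + Z*(-198 + Z) (I(Z) = -2 + Z*(Z - 198) = -2 + Z*(-198 + Z))
I(-7*(-6))/58813 = (-2 + (-7*(-6))² - (-1386)*(-6))/58813 = (-2 + 42² - 198*42)*(1/58813) = (-2 + 1764 - 8316)*(1/58813) = -6554*1/58813 = -6554/58813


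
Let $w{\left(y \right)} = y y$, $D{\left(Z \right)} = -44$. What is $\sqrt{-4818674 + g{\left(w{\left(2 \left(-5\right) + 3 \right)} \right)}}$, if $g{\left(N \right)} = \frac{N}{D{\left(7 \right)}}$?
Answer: $\frac{i \sqrt{2332238755}}{22} \approx 2195.1 i$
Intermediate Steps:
$w{\left(y \right)} = y^{2}$
$g{\left(N \right)} = - \frac{N}{44}$ ($g{\left(N \right)} = \frac{N}{-44} = N \left(- \frac{1}{44}\right) = - \frac{N}{44}$)
$\sqrt{-4818674 + g{\left(w{\left(2 \left(-5\right) + 3 \right)} \right)}} = \sqrt{-4818674 - \frac{\left(2 \left(-5\right) + 3\right)^{2}}{44}} = \sqrt{-4818674 - \frac{\left(-10 + 3\right)^{2}}{44}} = \sqrt{-4818674 - \frac{\left(-7\right)^{2}}{44}} = \sqrt{-4818674 - \frac{49}{44}} = \sqrt{- \frac{212021705}{44}} = \frac{i \sqrt{2332238755}}{22}$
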